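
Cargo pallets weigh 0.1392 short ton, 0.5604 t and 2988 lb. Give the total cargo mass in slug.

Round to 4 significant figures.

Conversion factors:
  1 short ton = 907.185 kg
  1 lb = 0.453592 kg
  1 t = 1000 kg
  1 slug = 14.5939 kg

0.1392 short ton × 907.185 = 126.28 kg
0.5604 t × 1000 = 560.4 kg
2988 lb × 0.453592 = 1355.33 kg
Sum: 126.28 + 560.4 + 1355.33 = 2042.01 kg
In slug: 2042.01 / 14.5939 = 139.922 slug

139.9 slug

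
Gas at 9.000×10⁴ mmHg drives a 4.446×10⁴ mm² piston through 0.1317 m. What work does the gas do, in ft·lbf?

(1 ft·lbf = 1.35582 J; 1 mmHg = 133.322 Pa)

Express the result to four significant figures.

9.000×10⁴ mmHg → 1.1999×10⁷ Pa
4.446×10⁴ mm² → 0.04446 m²
F = P × A = 1.1999×10⁷ × 0.04446 = 533476 N
W = F × d = 533476 × 0.1317 = 70258.8 J
In ft·lbf: 70258.8 / 1.35582 = 51820.2 ft·lbf

5.182×10⁴ ft·lbf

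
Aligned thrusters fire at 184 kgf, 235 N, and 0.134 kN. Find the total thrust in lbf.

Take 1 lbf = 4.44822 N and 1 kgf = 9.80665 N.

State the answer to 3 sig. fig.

489 lbf

184 kgf × 9.80665 = 1804.42 N
235 N (already N)
0.134 kN × 1000 = 134 N
Total: 1804.42 + 235 + 134 = 2173.42 N
In lbf: 2173.42 / 4.44822 = 488.604 lbf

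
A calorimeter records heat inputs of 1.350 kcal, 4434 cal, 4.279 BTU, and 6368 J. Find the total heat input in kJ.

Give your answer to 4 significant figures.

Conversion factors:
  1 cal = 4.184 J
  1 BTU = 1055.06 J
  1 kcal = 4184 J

1.350 kcal × 4184 = 5648.4 J
4434 cal × 4.184 = 18551.9 J
4.279 BTU × 1055.06 = 4514.6 J
6368 J (already J)
Sum: 5648.4 + 18551.9 + 4514.6 + 6368 = 35082.9 J
In kJ: 35082.9 / 1000 = 35.0829 kJ

35.08 kJ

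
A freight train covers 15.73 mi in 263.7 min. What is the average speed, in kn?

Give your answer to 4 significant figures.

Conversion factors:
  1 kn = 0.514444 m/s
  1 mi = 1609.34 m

3.110 kn

15.73 mi × 1609.34 = 25314.9 m
263.7 min × 60 = 15822 s
v = d / t = 25314.9 m / 15822 s = 1.59998 m/s
1.59998 m/s ÷ (0.514444 m/s/kn) = 3.11011 kn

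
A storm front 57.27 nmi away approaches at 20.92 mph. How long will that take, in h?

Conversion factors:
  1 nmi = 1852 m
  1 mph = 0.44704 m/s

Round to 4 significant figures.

57.27 nmi × 1852 = 106064 m
20.92 mph × 0.44704 = 9.35208 m/s
t = d / v = 106064 m / 9.35208 m/s = 11341.2 s
11341.2 s ÷ (3600 s/h) = 3.15033 h

3.150 h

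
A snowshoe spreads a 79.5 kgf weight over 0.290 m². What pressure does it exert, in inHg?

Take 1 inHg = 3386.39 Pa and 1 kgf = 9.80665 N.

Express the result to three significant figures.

79.5 kgf × 9.80665 = 779.629 N
P = F / A = 779.629 N / 0.29 m² = 2688.38 Pa
2688.38 Pa ÷ (3386.39 Pa/inHg) = 0.793878 inHg

0.794 inHg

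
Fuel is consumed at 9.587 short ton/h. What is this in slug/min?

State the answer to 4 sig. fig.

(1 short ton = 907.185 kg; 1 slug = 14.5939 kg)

9.932 slug/min

9.587 short ton/h × 907.185 kg/short ton ÷ 3600 s/h = 2.41588 kg/s
2.41588 kg/s ÷ 14.5939 kg/slug × 60 s/min = 9.93242 slug/min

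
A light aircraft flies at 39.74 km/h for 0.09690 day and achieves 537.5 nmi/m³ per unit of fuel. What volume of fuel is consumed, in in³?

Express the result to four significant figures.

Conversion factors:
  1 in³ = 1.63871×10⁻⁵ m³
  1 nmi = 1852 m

5666 in³

39.74 km/h → 11.0389 m/s
0.09690 day → 8372.16 s
d = v × t = 11.0389 × 8372.16 = 92419.4 m
537.5 nmi/m³ → 995450 m/m³
V = d / (distance per unit fuel) = 92419.4 / 995450 = 0.0928418 m³
In in³: 0.0928418 / 1.63871×10⁻⁵ = 5665.54 in³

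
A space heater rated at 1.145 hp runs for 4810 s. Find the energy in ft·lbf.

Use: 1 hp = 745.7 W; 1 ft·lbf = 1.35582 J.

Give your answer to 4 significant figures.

1.145 hp × 745.7 = 853.826 W
E = P × t = 853.826 W × 4810 s = 4.1069×10⁶ J
4.1069×10⁶ J ÷ (1.35582 J/ft·lbf) = 3.02909×10⁶ ft·lbf

3.029×10⁶ ft·lbf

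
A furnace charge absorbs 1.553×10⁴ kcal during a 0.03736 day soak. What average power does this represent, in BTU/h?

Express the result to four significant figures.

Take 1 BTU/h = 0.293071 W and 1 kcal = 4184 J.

1.553×10⁴ kcal × 4184 = 6.49775×10⁷ J
0.03736 day × 86400 = 3227.9 s
P = E / t = 6.49775×10⁷ J / 3227.9 s = 20130 W
20130 W ÷ (0.293071 W/BTU/h) = 68686.4 BTU/h

6.869×10⁴ BTU/h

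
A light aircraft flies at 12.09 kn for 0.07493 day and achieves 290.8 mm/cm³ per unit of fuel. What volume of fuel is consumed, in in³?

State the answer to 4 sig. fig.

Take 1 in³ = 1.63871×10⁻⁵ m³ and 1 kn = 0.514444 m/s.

12.09 kn → 6.21963 m/s
0.07493 day → 6473.95 s
d = v × t = 6.21963 × 6473.95 = 40265.6 m
290.8 mm/cm³ → 290800 m/m³
V = d / (distance per unit fuel) = 40265.6 / 290800 = 0.138465 m³
In in³: 0.138465 / 1.63871×10⁻⁵ = 8449.63 in³

8450 in³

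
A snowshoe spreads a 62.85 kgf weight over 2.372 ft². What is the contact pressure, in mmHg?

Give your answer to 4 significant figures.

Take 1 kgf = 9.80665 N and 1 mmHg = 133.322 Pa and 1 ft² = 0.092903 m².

20.98 mmHg

62.85 kgf × 9.80665 → 616.348 N
2.372 ft² × 0.092903 → 0.220366 m²
P = F / A = 616.348 N / 0.220366 m² = 2796.93 Pa
2796.93 Pa ÷ (133.322 Pa/mmHg) = 20.9788 mmHg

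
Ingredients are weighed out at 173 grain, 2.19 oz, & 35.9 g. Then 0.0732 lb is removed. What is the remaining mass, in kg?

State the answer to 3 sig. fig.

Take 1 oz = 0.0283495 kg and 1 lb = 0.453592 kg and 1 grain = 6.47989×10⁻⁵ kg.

0.0760 kg

173 grain × 6.47989×10⁻⁵ = 0.0112102 kg
2.19 oz × 0.0283495 = 0.0620854 kg
35.9 g × 0.001 = 0.0359 kg
0.0732 lb × 0.453592 = 0.0332029 kg
Result: 0.0112102 + 0.0620854 + 0.0359 − 0.0332029 = 0.0759927 kg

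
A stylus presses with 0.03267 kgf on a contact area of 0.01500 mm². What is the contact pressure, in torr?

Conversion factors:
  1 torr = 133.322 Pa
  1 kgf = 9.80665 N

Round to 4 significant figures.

1.602×10⁵ torr

0.03267 kgf × 9.80665 → 0.320383 N
0.01500 mm² × 10⁻⁶ → 1.5×10⁻⁸ m²
P = F / A = 0.320383 N / 1.5×10⁻⁸ m² = 2.13589×10⁷ Pa
2.13589×10⁷ Pa ÷ (133.322 Pa/torr) = 160205 torr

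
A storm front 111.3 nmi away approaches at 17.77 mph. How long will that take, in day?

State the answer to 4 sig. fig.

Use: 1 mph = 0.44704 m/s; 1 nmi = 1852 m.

111.3 nmi × 1852 → 206128 m
17.77 mph × 0.44704 → 7.9439 m/s
t = d / v = 206128 m / 7.9439 m/s = 25948 s
25948 s ÷ (86400 s/day) = 0.300324 day

0.3003 day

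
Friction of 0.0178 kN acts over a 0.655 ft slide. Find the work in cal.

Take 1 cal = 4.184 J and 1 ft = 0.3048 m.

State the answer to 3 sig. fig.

0.849 cal

0.0178 kN × 1000 = 17.8 N
0.655 ft × 0.3048 = 0.199644 m
W = F × d = 17.8 N × 0.199644 m = 3.55366 J
3.55366 J ÷ (4.184 J/cal) = 0.849345 cal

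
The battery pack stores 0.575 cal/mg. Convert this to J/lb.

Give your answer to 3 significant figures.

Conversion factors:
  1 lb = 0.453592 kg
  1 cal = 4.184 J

0.575 cal/mg × 4.184 J/cal ÷ 10⁻⁶ kg/mg = 2.4058×10⁶ J/kg
2.4058×10⁶ J/kg × 0.453592 kg/lb = 1.09125×10⁶ J/lb

1.09×10⁶ J/lb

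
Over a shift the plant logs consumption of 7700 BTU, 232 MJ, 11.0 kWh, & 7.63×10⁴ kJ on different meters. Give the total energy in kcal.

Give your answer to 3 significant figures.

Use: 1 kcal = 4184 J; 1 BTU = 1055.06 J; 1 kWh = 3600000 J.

8.51×10⁴ kcal

7700 BTU × 1055.06 = 8.12396×10⁶ J
232 MJ × 1000000 = 2.32×10⁸ J
11.0 kWh × 3600000 = 3.96×10⁷ J
7.63×10⁴ kJ × 1000 = 7.63×10⁷ J
Sum: 8.12396×10⁶ + 2.32×10⁸ + 3.96×10⁷ + 7.63×10⁷ = 3.56024×10⁸ J
In kcal: 3.56024×10⁸ / 4184 = 85091.8 kcal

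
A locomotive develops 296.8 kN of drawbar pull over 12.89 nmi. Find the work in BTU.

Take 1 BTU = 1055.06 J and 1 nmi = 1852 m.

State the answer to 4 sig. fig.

6.716×10⁶ BTU

296.8 kN × 1000 → 296800 N
12.89 nmi × 1852 → 23872.3 m
W = F × d = 296800 N × 23872.3 m = 7.0853×10⁹ J
7.0853×10⁹ J ÷ (1055.06 J/BTU) = 6.71554×10⁶ BTU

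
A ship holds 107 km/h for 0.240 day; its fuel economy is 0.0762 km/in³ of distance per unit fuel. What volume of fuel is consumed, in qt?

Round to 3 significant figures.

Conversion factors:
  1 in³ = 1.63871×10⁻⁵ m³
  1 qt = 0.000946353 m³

107 km/h → 29.7222 m/s
0.240 day → 20736 s
d = v × t = 29.7222 × 20736 = 616320 m
0.0762 km/in³ → 4.65×10⁶ m/m³
V = d / (distance per unit fuel) = 616320 / 4.65×10⁶ = 0.132542 m³
In qt: 0.132542 / 0.000946353 = 140.056 qt

140 qt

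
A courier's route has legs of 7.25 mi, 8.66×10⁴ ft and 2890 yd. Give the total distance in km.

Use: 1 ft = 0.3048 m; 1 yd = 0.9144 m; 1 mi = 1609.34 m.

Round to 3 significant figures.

7.25 mi × 1609.34 = 11667.7 m
8.66×10⁴ ft × 0.3048 = 26395.7 m
2890 yd × 0.9144 = 2642.62 m
Sum: 11667.7 + 26395.7 + 2642.62 = 40706 m
In km: 40706 / 1000 = 40.706 km

40.7 km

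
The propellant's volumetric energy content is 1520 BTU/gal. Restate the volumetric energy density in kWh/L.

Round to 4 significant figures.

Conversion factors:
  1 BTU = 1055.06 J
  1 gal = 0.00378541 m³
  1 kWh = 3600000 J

1520 BTU/gal × 1055.06 J/BTU ÷ 0.00378541 m³/gal = 4.23651×10⁸ J/m³
4.23651×10⁸ J/m³ ÷ 3600000 J/kWh × 0.001 m³/L = 0.117681 kWh/L

0.1177 kWh/L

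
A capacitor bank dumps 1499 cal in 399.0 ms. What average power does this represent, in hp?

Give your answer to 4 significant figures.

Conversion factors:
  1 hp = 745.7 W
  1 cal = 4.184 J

21.08 hp

1499 cal × 4.184 → 6271.82 J
399.0 ms × 0.001 → 0.399 s
P = E / t = 6271.82 J / 0.399 s = 15718.8 W
15718.8 W ÷ (745.7 W/hp) = 21.0793 hp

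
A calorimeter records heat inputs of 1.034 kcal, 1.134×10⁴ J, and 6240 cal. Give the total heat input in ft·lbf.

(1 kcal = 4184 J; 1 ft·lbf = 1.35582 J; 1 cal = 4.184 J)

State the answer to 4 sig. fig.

1.034 kcal × 4184 = 4326.26 J
1.134×10⁴ J (already J)
6240 cal × 4.184 = 26108.2 J
Sum: 4326.26 + 11340 + 26108.2 = 41774.5 J
In ft·lbf: 41774.5 / 1.35582 = 30811.2 ft·lbf

3.081×10⁴ ft·lbf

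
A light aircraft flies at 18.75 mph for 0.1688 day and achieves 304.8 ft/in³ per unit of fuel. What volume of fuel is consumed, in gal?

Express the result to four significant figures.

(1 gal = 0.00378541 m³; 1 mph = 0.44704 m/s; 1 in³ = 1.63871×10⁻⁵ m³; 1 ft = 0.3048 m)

5.696 gal

18.75 mph → 8.382 m/s
0.1688 day → 14584.3 s
d = v × t = 8.382 × 14584.3 = 122246 m
304.8 ft/in³ → 5.66928×10⁶ m/m³
V = d / (distance per unit fuel) = 122246 / 5.66928×10⁶ = 0.0215629 m³
In gal: 0.0215629 / 0.00378541 = 5.69632 gal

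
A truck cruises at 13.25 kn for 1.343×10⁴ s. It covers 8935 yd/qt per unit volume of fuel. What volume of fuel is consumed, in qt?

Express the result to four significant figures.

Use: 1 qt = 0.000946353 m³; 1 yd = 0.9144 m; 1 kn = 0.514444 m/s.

13.25 kn → 6.81638 m/s
d = v × t = 6.81638 × 13430 = 91544 m
8935 yd/qt → 8.63332×10⁶ m/m³
V = d / (distance per unit fuel) = 91544 / 8.63332×10⁶ = 0.0106036 m³
In qt: 0.0106036 / 0.000946353 = 11.2047 qt

11.20 qt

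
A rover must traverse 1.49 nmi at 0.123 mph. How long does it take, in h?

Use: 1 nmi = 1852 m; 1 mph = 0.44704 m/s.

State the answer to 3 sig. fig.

1.49 nmi × 1852 = 2759.48 m
0.123 mph × 0.44704 = 0.0549859 m/s
t = d / v = 2759.48 m / 0.0549859 m/s = 50185.2 s
50185.2 s ÷ (3600 s/h) = 13.9403 h

13.9 h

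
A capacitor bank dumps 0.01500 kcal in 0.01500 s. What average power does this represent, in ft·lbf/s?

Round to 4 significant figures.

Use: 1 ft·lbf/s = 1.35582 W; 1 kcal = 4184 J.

0.01500 kcal × 4184 = 62.76 J
P = E / t = 62.76 J / 0.015 s = 4184 W
4184 W ÷ (1.35582 W/ft·lbf/s) = 3085.96 ft·lbf/s

3086 ft·lbf/s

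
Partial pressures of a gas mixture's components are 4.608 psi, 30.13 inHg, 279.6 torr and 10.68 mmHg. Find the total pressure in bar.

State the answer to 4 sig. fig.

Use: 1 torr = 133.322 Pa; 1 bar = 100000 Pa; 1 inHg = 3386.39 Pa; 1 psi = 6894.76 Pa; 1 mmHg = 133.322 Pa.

1.725 bar

4.608 psi × 6894.76 → 31771.1 Pa
30.13 inHg × 3386.39 → 102032 Pa
279.6 torr × 133.322 → 37276.8 Pa
10.68 mmHg × 133.322 → 1423.88 Pa
Total: 31771.1 + 102032 + 37276.8 + 1423.88 = 172504 Pa
In bar: 172504 / 100000 = 1.72504 bar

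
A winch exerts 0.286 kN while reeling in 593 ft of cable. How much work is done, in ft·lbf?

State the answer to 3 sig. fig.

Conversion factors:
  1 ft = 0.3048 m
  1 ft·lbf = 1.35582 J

0.286 kN × 1000 = 286 N
593 ft × 0.3048 = 180.746 m
W = F × d = 286 N × 180.746 m = 51693.4 J
51693.4 J ÷ (1.35582 J/ft·lbf) = 38127 ft·lbf

3.81×10⁴ ft·lbf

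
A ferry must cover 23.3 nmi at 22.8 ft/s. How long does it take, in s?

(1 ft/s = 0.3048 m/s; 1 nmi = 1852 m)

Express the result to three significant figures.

23.3 nmi × 1852 = 43151.6 m
22.8 ft/s × 0.3048 = 6.94944 m/s
t = d / v = 43151.6 m / 6.94944 m/s = 6209.36 s

6210 s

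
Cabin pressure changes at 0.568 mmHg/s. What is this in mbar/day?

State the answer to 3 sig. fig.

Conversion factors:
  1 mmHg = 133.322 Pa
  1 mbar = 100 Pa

0.568 mmHg/s × 133.322 Pa/mmHg = 75.7269 Pa/s
75.7269 Pa/s ÷ 100 Pa/mbar × 86400 s/day = 65428 mbar/day

6.54×10⁴ mbar/day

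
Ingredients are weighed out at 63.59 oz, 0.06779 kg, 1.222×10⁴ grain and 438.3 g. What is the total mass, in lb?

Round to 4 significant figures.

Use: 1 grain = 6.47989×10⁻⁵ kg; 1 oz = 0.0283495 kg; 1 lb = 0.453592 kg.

6.836 lb

63.59 oz × 0.0283495 → 1.80274 kg
0.06779 kg (already kg)
1.222×10⁴ grain × 6.47989×10⁻⁵ → 0.791843 kg
438.3 g × 0.001 → 0.4383 kg
Combined: 1.80274 + 0.06779 + 0.791843 + 0.4383 = 3.10067 kg
In lb: 3.10067 / 0.453592 = 6.83581 lb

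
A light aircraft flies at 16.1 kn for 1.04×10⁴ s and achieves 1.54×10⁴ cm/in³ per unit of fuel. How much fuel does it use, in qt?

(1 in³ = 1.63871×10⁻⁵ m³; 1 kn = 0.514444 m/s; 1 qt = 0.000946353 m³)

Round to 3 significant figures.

9.69 qt

16.1 kn → 8.28255 m/s
d = v × t = 8.28255 × 10400 = 86138.5 m
1.54×10⁴ cm/in³ → 9.39764×10⁶ m/m³
V = d / (distance per unit fuel) = 86138.5 / 9.39764×10⁶ = 0.00916597 m³
In qt: 0.00916597 / 0.000946353 = 9.68557 qt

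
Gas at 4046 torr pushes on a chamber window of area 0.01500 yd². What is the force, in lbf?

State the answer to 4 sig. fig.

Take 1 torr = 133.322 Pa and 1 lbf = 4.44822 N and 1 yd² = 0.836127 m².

4046 torr × 133.322 = 539421 Pa
0.01500 yd² × 0.836127 = 0.0125419 m²
F = P × A = 539421 Pa × 0.0125419 m² = 6765.36 N
6765.36 N ÷ (4.44822 N/lbf) = 1520.91 lbf

1521 lbf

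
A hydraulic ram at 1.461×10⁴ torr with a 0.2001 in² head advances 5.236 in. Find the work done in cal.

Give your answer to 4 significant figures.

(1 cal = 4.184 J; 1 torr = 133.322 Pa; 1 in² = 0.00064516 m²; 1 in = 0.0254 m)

1.461×10⁴ torr → 1.94783×10⁶ Pa
0.2001 in² → 1.29097×10⁻⁴ m²
F = P × A = 1.94783×10⁶ × 1.29097×10⁻⁴ = 251.459 N
5.236 in → 0.132994 m
W = F × d = 251.459 × 0.132994 = 33.4425 J
In cal: 33.4425 / 4.184 = 7.99295 cal

7.993 cal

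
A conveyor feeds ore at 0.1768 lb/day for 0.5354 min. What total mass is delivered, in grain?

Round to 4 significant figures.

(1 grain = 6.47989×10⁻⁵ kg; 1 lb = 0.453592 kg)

0.1768 lb/day → 9.28184×10⁻⁷ kg/s
0.5354 min → 32.124 s
m = ṁ × t = 9.28184×10⁻⁷ × 32.124 = 2.9817×10⁻⁵ kg
In grain: 2.9817×10⁻⁵ / 6.47989×10⁻⁵ = 0.460147 grain

0.4601 grain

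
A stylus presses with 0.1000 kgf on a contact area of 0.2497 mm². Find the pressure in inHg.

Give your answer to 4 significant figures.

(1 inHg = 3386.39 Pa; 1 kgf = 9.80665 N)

0.1000 kgf × 9.80665 = 0.980665 N
0.2497 mm² × 10⁻⁶ = 2.497×10⁻⁷ m²
P = F / A = 0.980665 N / 2.497×10⁻⁷ m² = 3.92737×10⁶ Pa
3.92737×10⁶ Pa ÷ (3386.39 Pa/inHg) = 1159.75 inHg

1160 inHg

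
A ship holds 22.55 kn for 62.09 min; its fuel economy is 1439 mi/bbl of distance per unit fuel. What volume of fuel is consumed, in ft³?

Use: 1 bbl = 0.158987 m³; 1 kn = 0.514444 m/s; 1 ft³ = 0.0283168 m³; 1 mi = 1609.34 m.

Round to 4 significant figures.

22.55 kn → 11.6007 m/s
62.09 min → 3725.4 s
d = v × t = 11.6007 × 3725.4 = 43217.2 m
1439 mi/bbl → 1.45662×10⁷ m/m³
V = d / (distance per unit fuel) = 43217.2 / 1.45662×10⁷ = 0.00296695 m³
In ft³: 0.00296695 / 0.0283168 = 0.104777 ft³

0.1048 ft³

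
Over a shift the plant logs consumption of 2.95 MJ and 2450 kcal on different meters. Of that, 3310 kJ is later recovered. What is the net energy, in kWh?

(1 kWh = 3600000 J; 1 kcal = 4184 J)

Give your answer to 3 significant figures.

2.75 kWh

2.95 MJ × 1000000 → 2.95×10⁶ J
2450 kcal × 4184 → 1.02508×10⁷ J
3310 kJ × 1000 → 3.31×10⁶ J
Net: 2.95×10⁶ + 1.02508×10⁷ − 3.31×10⁶ = 9.8908×10⁶ J
In kWh: 9.8908×10⁶ / 3600000 = 2.74744 kWh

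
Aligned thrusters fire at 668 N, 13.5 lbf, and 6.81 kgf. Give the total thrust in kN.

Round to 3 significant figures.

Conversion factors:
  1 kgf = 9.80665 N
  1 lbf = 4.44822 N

0.795 kN

668 N (already N)
13.5 lbf × 4.44822 = 60.051 N
6.81 kgf × 9.80665 = 66.7833 N
Sum: 668 + 60.051 + 66.7833 = 794.834 N
In kN: 794.834 / 1000 = 0.794834 kN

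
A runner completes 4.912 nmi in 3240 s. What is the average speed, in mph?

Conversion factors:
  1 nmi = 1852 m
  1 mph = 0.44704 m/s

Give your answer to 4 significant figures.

4.912 nmi × 1852 → 9097.02 m
v = d / t = 9097.02 m / 3240 s = 2.80772 m/s
2.80772 m/s ÷ (0.44704 m/s/mph) = 6.28069 mph

6.281 mph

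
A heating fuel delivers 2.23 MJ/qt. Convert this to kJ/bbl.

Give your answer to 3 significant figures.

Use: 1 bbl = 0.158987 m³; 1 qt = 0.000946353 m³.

2.23 MJ/qt × 1000000 J/MJ ÷ 0.000946353 m³/qt = 2.35641×10⁹ J/m³
2.35641×10⁹ J/m³ ÷ 1000 J/kJ × 0.158987 m³/bbl = 374639 kJ/bbl

3.75×10⁵ kJ/bbl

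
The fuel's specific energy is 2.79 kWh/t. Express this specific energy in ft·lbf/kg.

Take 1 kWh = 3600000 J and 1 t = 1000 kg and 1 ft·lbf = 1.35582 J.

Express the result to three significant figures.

7410 ft·lbf/kg

2.79 kWh/t × 3600000 J/kWh ÷ 1000 kg/t = 10044 J/kg
10044 J/kg ÷ 1.35582 J/ft·lbf = 7408.06 ft·lbf/kg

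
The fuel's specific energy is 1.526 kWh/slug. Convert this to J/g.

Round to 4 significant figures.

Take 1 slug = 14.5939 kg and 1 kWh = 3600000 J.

1.526 kWh/slug × 3600000 J/kWh ÷ 14.5939 kg/slug = 376431 J/kg
376431 J/kg × 0.001 kg/g = 376.431 J/g

376.4 J/g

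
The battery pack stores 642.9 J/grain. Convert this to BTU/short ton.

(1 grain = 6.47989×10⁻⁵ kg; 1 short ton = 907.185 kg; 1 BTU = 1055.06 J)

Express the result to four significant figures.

8.531×10⁶ BTU/short ton

642.9 J/grain ÷ 6.47989×10⁻⁵ kg/grain = 9.92146×10⁶ J/kg
9.92146×10⁶ J/kg ÷ 1055.06 J/BTU × 907.185 kg/short ton = 8.53089×10⁶ BTU/short ton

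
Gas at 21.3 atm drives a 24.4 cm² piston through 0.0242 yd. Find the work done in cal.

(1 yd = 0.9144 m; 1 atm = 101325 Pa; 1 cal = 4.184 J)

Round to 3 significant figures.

27.9 cal

21.3 atm → 2.15822×10⁶ Pa
24.4 cm² → 0.00244 m²
F = P × A = 2.15822×10⁶ × 0.00244 = 5266.06 N
0.0242 yd → 0.0221285 m
W = F × d = 5266.06 × 0.0221285 = 116.53 J
In cal: 116.53 / 4.184 = 27.8513 cal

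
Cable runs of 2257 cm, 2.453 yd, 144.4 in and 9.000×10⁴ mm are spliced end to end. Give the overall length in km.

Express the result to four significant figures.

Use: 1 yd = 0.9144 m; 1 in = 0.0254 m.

2257 cm × 0.01 = 22.57 m
2.453 yd × 0.9144 = 2.24302 m
144.4 in × 0.0254 = 3.66776 m
9.000×10⁴ mm × 0.001 = 90 m
Sum: 22.57 + 2.24302 + 3.66776 + 90 = 118.481 m
In km: 118.481 / 1000 = 0.118481 km

0.1185 km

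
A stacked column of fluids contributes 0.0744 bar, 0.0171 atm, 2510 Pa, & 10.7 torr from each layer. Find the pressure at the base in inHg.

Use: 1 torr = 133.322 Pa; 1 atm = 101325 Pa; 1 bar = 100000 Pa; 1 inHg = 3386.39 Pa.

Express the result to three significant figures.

0.0744 bar × 100000 → 7440 Pa
0.0171 atm × 101325 → 1732.66 Pa
2510 Pa (already Pa)
10.7 torr × 133.322 → 1426.55 Pa
Combined: 7440 + 1732.66 + 2510 + 1426.55 = 13109.2 Pa
In inHg: 13109.2 / 3386.39 = 3.87114 inHg

3.87 inHg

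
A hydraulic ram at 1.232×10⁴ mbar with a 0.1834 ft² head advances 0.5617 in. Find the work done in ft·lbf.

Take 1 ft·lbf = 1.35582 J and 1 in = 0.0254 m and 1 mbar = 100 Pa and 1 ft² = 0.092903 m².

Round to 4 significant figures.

220.9 ft·lbf

1.232×10⁴ mbar → 1.232×10⁶ Pa
0.1834 ft² → 0.0170384 m²
F = P × A = 1.232×10⁶ × 0.0170384 = 20991.3 N
0.5617 in → 0.0142672 m
W = F × d = 20991.3 × 0.0142672 = 299.487 J
In ft·lbf: 299.487 / 1.35582 = 220.89 ft·lbf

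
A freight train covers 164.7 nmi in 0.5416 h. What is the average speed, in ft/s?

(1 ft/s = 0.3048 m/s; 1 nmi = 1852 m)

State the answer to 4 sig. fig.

164.7 nmi × 1852 → 305024 m
0.5416 h × 3600 → 1949.76 s
v = d / t = 305024 m / 1949.76 s = 156.442 m/s
156.442 m/s ÷ (0.3048 m/s/ft/s) = 513.261 ft/s

513.3 ft/s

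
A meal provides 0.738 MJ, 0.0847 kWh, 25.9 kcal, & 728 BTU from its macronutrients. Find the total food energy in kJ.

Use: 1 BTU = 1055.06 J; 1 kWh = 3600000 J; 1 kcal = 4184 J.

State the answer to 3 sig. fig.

1920 kJ

0.738 MJ × 1000000 = 738000 J
0.0847 kWh × 3600000 = 304920 J
25.9 kcal × 4184 = 108366 J
728 BTU × 1055.06 = 768084 J
Total: 738000 + 304920 + 108366 + 768084 = 1.91937×10⁶ J
In kJ: 1.91937×10⁶ / 1000 = 1919.37 kJ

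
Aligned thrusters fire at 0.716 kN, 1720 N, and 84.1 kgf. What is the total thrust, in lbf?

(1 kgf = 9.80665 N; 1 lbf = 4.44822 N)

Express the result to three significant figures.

0.716 kN × 1000 = 716 N
1720 N (already N)
84.1 kgf × 9.80665 = 824.739 N
Sum: 716 + 1720 + 824.739 = 3260.74 N
In lbf: 3260.74 / 4.44822 = 733.044 lbf

733 lbf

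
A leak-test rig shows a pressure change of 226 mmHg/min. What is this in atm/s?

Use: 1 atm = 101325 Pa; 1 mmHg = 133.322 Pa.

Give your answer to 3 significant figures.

226 mmHg/min × 133.322 Pa/mmHg ÷ 60 s/min = 502.18 Pa/s
502.18 Pa/s ÷ 101325 Pa/atm = 0.00495613 atm/s

0.00496 atm/s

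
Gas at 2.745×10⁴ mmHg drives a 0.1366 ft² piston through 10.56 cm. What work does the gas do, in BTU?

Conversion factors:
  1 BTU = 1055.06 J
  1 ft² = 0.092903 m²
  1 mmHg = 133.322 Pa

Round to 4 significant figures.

4.648 BTU

2.745×10⁴ mmHg → 3.65969×10⁶ Pa
0.1366 ft² → 0.0126905 m²
F = P × A = 3.65969×10⁶ × 0.0126905 = 46443.3 N
10.56 cm → 0.1056 m
W = F × d = 46443.3 × 0.1056 = 4904.41 J
In BTU: 4904.41 / 1055.06 = 4.64847 BTU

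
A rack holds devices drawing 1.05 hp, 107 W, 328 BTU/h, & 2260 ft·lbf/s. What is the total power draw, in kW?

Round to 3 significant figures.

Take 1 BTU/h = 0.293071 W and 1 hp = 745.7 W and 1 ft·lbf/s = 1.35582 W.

4.05 kW

1.05 hp × 745.7 = 782.985 W
107 W (already W)
328 BTU/h × 0.293071 = 96.1273 W
2260 ft·lbf/s × 1.35582 = 3064.15 W
Sum: 782.985 + 107 + 96.1273 + 3064.15 = 4050.26 W
In kW: 4050.26 / 1000 = 4.05026 kW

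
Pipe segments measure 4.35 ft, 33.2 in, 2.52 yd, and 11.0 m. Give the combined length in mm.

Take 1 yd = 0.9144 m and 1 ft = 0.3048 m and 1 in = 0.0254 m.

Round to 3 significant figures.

4.35 ft × 0.3048 = 1.32588 m
33.2 in × 0.0254 = 0.84328 m
2.52 yd × 0.9144 = 2.30429 m
11.0 m (already m)
Combined: 1.32588 + 0.84328 + 2.30429 + 11 = 15.4734 m
In mm: 15.4734 / 0.001 = 15473.4 mm

1.55×10⁴ mm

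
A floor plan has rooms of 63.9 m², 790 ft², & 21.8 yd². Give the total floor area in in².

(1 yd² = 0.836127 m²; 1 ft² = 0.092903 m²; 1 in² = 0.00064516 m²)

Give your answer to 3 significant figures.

63.9 m² (already m²)
790 ft² × 0.092903 = 73.3934 m²
21.8 yd² × 0.836127 = 18.2276 m²
Sum: 63.9 + 73.3934 + 18.2276 = 155.521 m²
In in²: 155.521 / 0.00064516 = 241058 in²

2.41×10⁵ in²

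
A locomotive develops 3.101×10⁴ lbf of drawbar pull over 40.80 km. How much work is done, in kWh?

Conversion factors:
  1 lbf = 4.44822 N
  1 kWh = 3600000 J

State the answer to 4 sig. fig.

3.101×10⁴ lbf × 4.44822 = 137939 N
40.80 km × 1000 = 40800 m
W = F × d = 137939 N × 40800 m = 5.62791×10⁹ J
5.62791×10⁹ J ÷ (3600000 J/kWh) = 1563.31 kWh

1563 kWh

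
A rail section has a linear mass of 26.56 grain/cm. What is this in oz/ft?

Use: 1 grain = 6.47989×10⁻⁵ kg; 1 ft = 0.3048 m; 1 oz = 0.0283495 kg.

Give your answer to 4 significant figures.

1.850 oz/ft

26.56 grain/cm × 6.47989×10⁻⁵ kg/grain ÷ 0.01 m/cm = 0.172106 kg/m
0.172106 kg/m ÷ 0.0283495 kg/oz × 0.3048 m/ft = 1.8504 oz/ft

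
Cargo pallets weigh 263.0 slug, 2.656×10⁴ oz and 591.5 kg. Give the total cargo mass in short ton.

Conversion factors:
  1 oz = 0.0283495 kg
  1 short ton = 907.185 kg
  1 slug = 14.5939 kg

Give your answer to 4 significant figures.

5.713 short ton

263.0 slug × 14.5939 → 3838.2 kg
2.656×10⁴ oz × 0.0283495 → 752.963 kg
591.5 kg (already kg)
Combined: 3838.2 + 752.963 + 591.5 = 5182.66 kg
In short ton: 5182.66 / 907.185 = 5.7129 short ton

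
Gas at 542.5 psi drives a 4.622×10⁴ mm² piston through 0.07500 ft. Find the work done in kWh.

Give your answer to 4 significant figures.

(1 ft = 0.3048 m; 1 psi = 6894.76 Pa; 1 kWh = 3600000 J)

0.001098 kWh

542.5 psi → 3.74041×10⁶ Pa
4.622×10⁴ mm² → 0.04622 m²
F = P × A = 3.74041×10⁶ × 0.04622 = 172882 N
0.07500 ft → 0.02286 m
W = F × d = 172882 × 0.02286 = 3952.08 J
In kWh: 3952.08 / 3600000 = 0.0010978 kWh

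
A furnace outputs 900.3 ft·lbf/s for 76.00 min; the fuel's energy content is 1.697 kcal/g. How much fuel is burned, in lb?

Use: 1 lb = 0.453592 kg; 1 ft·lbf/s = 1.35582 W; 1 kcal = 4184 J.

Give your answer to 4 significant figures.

900.3 ft·lbf/s → 1220.64 W
76.00 min → 4560 s
E = P × t = 1220.64 × 4560 = 5.56612×10⁶ J
1.697 kcal/g → 7.10025×10⁶ J/kg
m = E / e_s = 5.56612×10⁶ / 7.10025×10⁶ = 0.783933 kg
In lb: 0.783933 / 0.453592 = 1.72828 lb

1.728 lb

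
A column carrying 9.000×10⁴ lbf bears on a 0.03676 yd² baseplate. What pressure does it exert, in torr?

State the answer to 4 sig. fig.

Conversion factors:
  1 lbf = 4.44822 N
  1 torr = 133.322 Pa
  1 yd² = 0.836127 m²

9.000×10⁴ lbf × 4.44822 = 400340 N
0.03676 yd² × 0.836127 = 0.030736 m²
P = F / A = 400340 N / 0.030736 m² = 1.30251×10⁷ Pa
1.30251×10⁷ Pa ÷ (133.322 Pa/torr) = 97696.6 torr

9.770×10⁴ torr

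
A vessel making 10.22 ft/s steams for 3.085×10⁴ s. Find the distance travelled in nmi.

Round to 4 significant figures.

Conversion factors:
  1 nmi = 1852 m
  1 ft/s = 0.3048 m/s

10.22 ft/s × 0.3048 = 3.11506 m/s
d = v × t = 3.11506 m/s × 30850 s = 96099.6 m
96099.6 m ÷ (1852 m/nmi) = 51.8896 nmi

51.89 nmi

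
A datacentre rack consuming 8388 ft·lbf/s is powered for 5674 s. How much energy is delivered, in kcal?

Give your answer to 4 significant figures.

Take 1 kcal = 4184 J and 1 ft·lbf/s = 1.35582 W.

1.542×10⁴ kcal

8388 ft·lbf/s × 1.35582 → 11372.6 W
E = P × t = 11372.6 W × 5674 s = 6.45281×10⁷ J
6.45281×10⁷ J ÷ (4184 J/kcal) = 15422.6 kcal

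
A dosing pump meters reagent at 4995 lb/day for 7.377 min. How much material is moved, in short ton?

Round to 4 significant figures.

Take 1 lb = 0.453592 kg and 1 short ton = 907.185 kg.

4995 lb/day → 0.0262233 kg/s
7.377 min → 442.62 s
m = ṁ × t = 0.0262233 × 442.62 = 11.607 kg
In short ton: 11.607 / 907.185 = 0.0127945 short ton

0.01279 short ton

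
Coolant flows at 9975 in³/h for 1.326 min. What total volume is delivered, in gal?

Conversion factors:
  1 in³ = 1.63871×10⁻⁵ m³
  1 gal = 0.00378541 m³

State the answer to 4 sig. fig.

9975 in³/h → 4.54059×10⁻⁵ m³/s
1.326 min → 79.56 s
V = Q × t = 4.54059×10⁻⁵ × 79.56 = 0.00361249 m³
In gal: 0.00361249 / 0.00378541 = 0.954319 gal

0.9543 gal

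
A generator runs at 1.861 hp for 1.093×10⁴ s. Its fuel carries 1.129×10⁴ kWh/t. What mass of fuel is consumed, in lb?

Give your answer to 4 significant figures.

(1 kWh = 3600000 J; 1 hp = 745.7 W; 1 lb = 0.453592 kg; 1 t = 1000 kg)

0.8228 lb

1.861 hp → 1387.75 W
E = P × t = 1387.75 × 10930 = 1.51681×10⁷ J
1.129×10⁴ kWh/t → 4.0644×10⁷ J/kg
m = E / e_s = 1.51681×10⁷ / 4.0644×10⁷ = 0.373194 kg
In lb: 0.373194 / 0.453592 = 0.822753 lb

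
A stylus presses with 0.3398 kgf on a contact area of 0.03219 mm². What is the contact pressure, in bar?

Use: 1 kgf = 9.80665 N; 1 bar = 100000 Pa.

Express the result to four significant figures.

0.3398 kgf × 9.80665 = 3.3323 N
0.03219 mm² × 10⁻⁶ = 3.219×10⁻⁸ m²
P = F / A = 3.3323 N / 3.219×10⁻⁸ m² = 1.0352×10⁸ Pa
1.0352×10⁸ Pa ÷ (100000 Pa/bar) = 1035.2 bar

1035 bar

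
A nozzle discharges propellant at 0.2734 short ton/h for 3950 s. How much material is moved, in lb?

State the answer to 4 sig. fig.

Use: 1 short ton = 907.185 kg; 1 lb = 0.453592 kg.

0.2734 short ton/h → 0.0688957 kg/s
m = ṁ × t = 0.0688957 × 3950 = 272.138 kg
In lb: 272.138 / 0.453592 = 599.962 lb

600.0 lb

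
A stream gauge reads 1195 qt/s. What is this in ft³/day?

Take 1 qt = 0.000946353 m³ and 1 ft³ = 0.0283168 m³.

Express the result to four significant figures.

3.451×10⁶ ft³/day

1195 qt/s × 0.000946353 m³/qt = 1.13089 m³/s
1.13089 m³/s ÷ 0.0283168 m³/ft³ × 86400 s/day = 3.45056×10⁶ ft³/day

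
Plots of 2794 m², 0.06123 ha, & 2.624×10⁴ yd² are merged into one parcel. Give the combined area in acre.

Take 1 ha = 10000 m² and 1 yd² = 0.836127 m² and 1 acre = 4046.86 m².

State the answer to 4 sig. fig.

2794 m² (already m²)
0.06123 ha × 10000 → 612.3 m²
2.624×10⁴ yd² × 0.836127 → 21940 m²
Total: 2794 + 612.3 + 21940 = 25346.3 m²
In acre: 25346.3 / 4046.86 = 6.2632 acre

6.263 acre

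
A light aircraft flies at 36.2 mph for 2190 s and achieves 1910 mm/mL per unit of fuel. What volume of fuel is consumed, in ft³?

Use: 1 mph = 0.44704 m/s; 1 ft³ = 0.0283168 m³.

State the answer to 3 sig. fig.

36.2 mph → 16.1828 m/s
d = v × t = 16.1828 × 2190 = 35440.3 m
1910 mm/mL → 1.91×10⁶ m/m³
V = d / (distance per unit fuel) = 35440.3 / 1.91×10⁶ = 0.0185551 m³
In ft³: 0.0185551 / 0.0283168 = 0.655268 ft³

0.655 ft³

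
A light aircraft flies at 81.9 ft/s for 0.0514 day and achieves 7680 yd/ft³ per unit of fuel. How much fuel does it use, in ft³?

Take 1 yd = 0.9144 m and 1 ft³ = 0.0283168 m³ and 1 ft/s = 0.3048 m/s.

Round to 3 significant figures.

15.8 ft³

81.9 ft/s → 24.9631 m/s
0.0514 day → 4440.96 s
d = v × t = 24.9631 × 4440.96 = 110860 m
7680 yd/ft³ → 248001 m/m³
V = d / (distance per unit fuel) = 110860 / 248001 = 0.447014 m³
In ft³: 0.447014 / 0.0283168 = 15.7862 ft³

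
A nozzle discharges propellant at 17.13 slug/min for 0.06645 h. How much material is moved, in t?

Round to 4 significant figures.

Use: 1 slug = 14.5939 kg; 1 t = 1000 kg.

17.13 slug/min → 4.16656 kg/s
0.06645 h → 239.22 s
m = ṁ × t = 4.16656 × 239.22 = 996.724 kg
In t: 996.724 / 1000 = 0.996724 t

0.9967 t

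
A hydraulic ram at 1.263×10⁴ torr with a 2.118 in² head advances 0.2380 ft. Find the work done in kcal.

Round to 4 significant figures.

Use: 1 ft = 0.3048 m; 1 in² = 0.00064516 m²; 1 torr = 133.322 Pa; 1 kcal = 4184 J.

0.03989 kcal

1.263×10⁴ torr → 1.68386×10⁶ Pa
2.118 in² → 0.00136645 m²
F = P × A = 1.68386×10⁶ × 0.00136645 = 2300.91 N
0.2380 ft → 0.0725424 m
W = F × d = 2300.91 × 0.0725424 = 166.914 J
In kcal: 166.914 / 4184 = 0.0398934 kcal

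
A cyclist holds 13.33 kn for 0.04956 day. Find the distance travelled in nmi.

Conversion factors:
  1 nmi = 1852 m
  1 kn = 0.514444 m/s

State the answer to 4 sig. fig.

15.86 nmi

13.33 kn × 0.514444 → 6.85754 m/s
0.04956 day × 86400 → 4281.98 s
d = v × t = 6.85754 m/s × 4281.98 s = 29363.8 m
29363.8 m ÷ (1852 m/nmi) = 15.8552 nmi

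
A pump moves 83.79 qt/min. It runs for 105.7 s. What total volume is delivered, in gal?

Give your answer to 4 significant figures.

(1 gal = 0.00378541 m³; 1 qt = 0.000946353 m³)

83.79 qt/min → 0.00132158 m³/s
V = Q × t = 0.00132158 × 105.7 = 0.139691 m³
In gal: 0.139691 / 0.00378541 = 36.9025 gal

36.90 gal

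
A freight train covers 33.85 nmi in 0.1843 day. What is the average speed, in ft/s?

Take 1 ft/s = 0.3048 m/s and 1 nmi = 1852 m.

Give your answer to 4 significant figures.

12.92 ft/s

33.85 nmi × 1852 = 62690.2 m
0.1843 day × 86400 = 15923.5 s
v = d / t = 62690.2 m / 15923.5 s = 3.93696 m/s
3.93696 m/s ÷ (0.3048 m/s/ft/s) = 12.9165 ft/s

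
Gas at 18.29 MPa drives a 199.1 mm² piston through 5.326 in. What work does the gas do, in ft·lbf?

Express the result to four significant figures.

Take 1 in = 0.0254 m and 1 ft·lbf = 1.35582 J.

18.29 MPa → 1.829×10⁷ Pa
199.1 mm² → 1.991×10⁻⁴ m²
F = P × A = 1.829×10⁷ × 1.991×10⁻⁴ = 3641.54 N
5.326 in → 0.13528 m
W = F × d = 3641.54 × 0.13528 = 492.628 J
In ft·lbf: 492.628 / 1.35582 = 363.343 ft·lbf

363.3 ft·lbf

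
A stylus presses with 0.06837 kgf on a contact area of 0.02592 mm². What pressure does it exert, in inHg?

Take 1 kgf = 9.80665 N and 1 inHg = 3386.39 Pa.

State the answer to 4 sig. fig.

7639 inHg

0.06837 kgf × 9.80665 = 0.670481 N
0.02592 mm² × 10⁻⁶ = 2.592×10⁻⁸ m²
P = F / A = 0.670481 N / 2.592×10⁻⁸ m² = 2.58673×10⁷ Pa
2.58673×10⁷ Pa ÷ (3386.39 Pa/inHg) = 7638.61 inHg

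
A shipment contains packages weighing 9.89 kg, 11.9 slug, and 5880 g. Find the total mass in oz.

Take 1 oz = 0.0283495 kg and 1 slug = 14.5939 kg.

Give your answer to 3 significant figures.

6680 oz

9.89 kg (already kg)
11.9 slug × 14.5939 = 173.667 kg
5880 g × 0.001 = 5.88 kg
Total: 9.89 + 173.667 + 5.88 = 189.437 kg
In oz: 189.437 / 0.0283495 = 6682.2 oz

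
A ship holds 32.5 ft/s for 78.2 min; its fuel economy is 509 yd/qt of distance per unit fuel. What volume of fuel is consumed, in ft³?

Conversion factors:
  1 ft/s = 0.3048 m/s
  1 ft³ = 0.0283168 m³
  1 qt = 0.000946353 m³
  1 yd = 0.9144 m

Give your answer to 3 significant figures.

3.34 ft³

32.5 ft/s → 9.906 m/s
78.2 min → 4692 s
d = v × t = 9.906 × 4692 = 46479 m
509 yd/qt → 491814 m/m³
V = d / (distance per unit fuel) = 46479 / 491814 = 0.0945052 m³
In ft³: 0.0945052 / 0.0283168 = 3.33743 ft³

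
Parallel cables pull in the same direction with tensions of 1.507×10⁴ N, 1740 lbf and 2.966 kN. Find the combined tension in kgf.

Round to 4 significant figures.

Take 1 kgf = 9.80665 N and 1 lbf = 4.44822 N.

1.507×10⁴ N (already N)
1740 lbf × 4.44822 → 7739.9 N
2.966 kN × 1000 → 2966 N
Combined: 15070 + 7739.9 + 2966 = 25775.9 N
In kgf: 25775.9 / 9.80665 = 2628.41 kgf

2628 kgf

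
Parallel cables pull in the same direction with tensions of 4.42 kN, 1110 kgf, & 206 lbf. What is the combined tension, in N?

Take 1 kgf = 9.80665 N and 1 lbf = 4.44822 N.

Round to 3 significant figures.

4.42 kN × 1000 → 4420 N
1110 kgf × 9.80665 → 10885.4 N
206 lbf × 4.44822 → 916.333 N
Sum: 4420 + 10885.4 + 916.333 = 16221.7 N

1.62×10⁴ N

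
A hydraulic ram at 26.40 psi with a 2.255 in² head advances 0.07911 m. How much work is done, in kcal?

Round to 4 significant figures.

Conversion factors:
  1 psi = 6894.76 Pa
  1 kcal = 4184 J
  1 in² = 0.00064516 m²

0.005007 kcal

26.40 psi → 182022 Pa
2.255 in² → 0.00145484 m²
F = P × A = 182022 × 0.00145484 = 264.813 N
W = F × d = 264.813 × 0.07911 = 20.9494 J
In kcal: 20.9494 / 4184 = 0.00500703 kcal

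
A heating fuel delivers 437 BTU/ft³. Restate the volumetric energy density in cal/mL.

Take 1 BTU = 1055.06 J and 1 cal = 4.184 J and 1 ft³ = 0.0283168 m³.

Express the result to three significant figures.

437 BTU/ft³ × 1055.06 J/BTU ÷ 0.0283168 m³/ft³ = 1.62823×10⁷ J/m³
1.62823×10⁷ J/m³ ÷ 4.184 J/cal × 10⁻⁶ m³/mL = 3.89156 cal/mL

3.89 cal/mL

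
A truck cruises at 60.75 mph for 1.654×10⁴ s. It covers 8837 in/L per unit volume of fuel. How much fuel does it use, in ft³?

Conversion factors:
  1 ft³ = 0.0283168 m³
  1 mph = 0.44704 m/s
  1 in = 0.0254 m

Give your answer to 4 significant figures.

70.67 ft³

60.75 mph → 27.1577 m/s
d = v × t = 27.1577 × 16540 = 449188 m
8837 in/L → 224460 m/m³
V = d / (distance per unit fuel) = 449188 / 224460 = 2.00119 m³
In ft³: 2.00119 / 0.0283168 = 70.6715 ft³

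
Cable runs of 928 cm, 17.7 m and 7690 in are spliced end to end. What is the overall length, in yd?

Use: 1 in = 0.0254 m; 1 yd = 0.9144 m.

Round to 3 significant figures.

243 yd

928 cm × 0.01 = 9.28 m
17.7 m (already m)
7690 in × 0.0254 = 195.326 m
Sum: 9.28 + 17.7 + 195.326 = 222.306 m
In yd: 222.306 / 0.9144 = 243.117 yd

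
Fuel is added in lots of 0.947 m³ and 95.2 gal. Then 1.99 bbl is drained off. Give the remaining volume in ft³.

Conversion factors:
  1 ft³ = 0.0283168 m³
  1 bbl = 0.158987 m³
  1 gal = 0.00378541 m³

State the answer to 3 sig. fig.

0.947 m³ (already m³)
95.2 gal × 0.00378541 → 0.360371 m³
1.99 bbl × 0.158987 → 0.316384 m³
Net: 0.947 + 0.360371 − 0.316384 = 0.990987 m³
In ft³: 0.990987 / 0.0283168 = 34.9964 ft³

35.0 ft³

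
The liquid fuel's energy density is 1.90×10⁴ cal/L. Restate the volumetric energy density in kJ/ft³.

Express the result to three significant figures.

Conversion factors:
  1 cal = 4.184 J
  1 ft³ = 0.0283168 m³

2250 kJ/ft³

1.90×10⁴ cal/L × 4.184 J/cal ÷ 0.001 m³/L = 7.9496×10⁷ J/m³
7.9496×10⁷ J/m³ ÷ 1000 J/kJ × 0.0283168 m³/ft³ = 2251.07 kJ/ft³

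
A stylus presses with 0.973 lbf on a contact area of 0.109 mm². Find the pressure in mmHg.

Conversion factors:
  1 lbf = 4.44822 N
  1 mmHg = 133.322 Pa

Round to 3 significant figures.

2.98×10⁵ mmHg

0.973 lbf × 4.44822 → 4.32812 N
0.109 mm² × 10⁻⁶ → 1.09×10⁻⁷ m²
P = F / A = 4.32812 N / 1.09×10⁻⁷ m² = 3.97075×10⁷ Pa
3.97075×10⁷ Pa ÷ (133.322 Pa/mmHg) = 297832 mmHg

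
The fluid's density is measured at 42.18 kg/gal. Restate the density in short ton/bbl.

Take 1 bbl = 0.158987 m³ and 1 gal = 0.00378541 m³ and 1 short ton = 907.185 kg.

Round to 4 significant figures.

1.953 short ton/bbl

42.18 kg/gal ÷ 0.00378541 m³/gal = 11142.8 kg/m³
11142.8 kg/m³ ÷ 907.185 kg/short ton × 0.158987 m³/bbl = 1.95281 short ton/bbl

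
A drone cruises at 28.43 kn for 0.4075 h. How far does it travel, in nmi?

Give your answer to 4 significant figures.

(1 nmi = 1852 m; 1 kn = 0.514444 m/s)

28.43 kn × 0.514444 → 14.6256 m/s
0.4075 h × 3600 → 1467 s
d = v × t = 14.6256 m/s × 1467 s = 21455.8 m
21455.8 m ÷ (1852 m/nmi) = 11.5852 nmi

11.59 nmi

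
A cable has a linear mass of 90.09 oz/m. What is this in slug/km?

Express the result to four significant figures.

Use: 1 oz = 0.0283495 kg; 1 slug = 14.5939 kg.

90.09 oz/m × 0.0283495 kg/oz = 2.55401 kg/m
2.55401 kg/m ÷ 14.5939 kg/slug × 1000 m/km = 175.005 slug/km

175.0 slug/km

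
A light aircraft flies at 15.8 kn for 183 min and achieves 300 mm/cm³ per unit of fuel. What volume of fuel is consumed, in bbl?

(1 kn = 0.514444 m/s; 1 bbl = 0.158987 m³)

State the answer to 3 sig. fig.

15.8 kn → 8.12822 m/s
183 min → 10980 s
d = v × t = 8.12822 × 10980 = 89247.9 m
300 mm/cm³ → 300000 m/m³
V = d / (distance per unit fuel) = 89247.9 / 300000 = 0.297493 m³
In bbl: 0.297493 / 0.158987 = 1.87118 bbl

1.87 bbl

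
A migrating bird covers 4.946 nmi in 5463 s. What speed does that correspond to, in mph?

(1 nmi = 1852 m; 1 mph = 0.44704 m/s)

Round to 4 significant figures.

4.946 nmi × 1852 → 9159.99 m
v = d / t = 9159.99 m / 5463 s = 1.67673 m/s
1.67673 m/s ÷ (0.44704 m/s/mph) = 3.75074 mph

3.751 mph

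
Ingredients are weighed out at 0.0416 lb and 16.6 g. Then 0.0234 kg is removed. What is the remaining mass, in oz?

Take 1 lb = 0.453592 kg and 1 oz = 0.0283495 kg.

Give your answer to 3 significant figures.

0.0416 lb × 0.453592 = 0.0188694 kg
16.6 g × 0.001 = 0.0166 kg
0.0234 kg (already kg)
Sum: 0.0188694 + 0.0166 − 0.0234 = 0.0120694 kg
In oz: 0.0120694 / 0.0283495 = 0.425736 oz

0.426 oz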